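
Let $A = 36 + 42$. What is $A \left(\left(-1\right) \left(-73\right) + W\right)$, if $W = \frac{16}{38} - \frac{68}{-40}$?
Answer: $\frac{556647}{95} \approx 5859.4$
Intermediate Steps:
$A = 78$
$W = \frac{403}{190}$ ($W = 16 \cdot \frac{1}{38} - - \frac{17}{10} = \frac{8}{19} + \frac{17}{10} = \frac{403}{190} \approx 2.1211$)
$A \left(\left(-1\right) \left(-73\right) + W\right) = 78 \left(\left(-1\right) \left(-73\right) + \frac{403}{190}\right) = 78 \left(73 + \frac{403}{190}\right) = 78 \cdot \frac{14273}{190} = \frac{556647}{95}$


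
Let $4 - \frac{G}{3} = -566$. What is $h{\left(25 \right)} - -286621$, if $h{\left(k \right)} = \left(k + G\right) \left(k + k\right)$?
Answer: $373371$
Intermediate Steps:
$G = 1710$ ($G = 12 - -1698 = 12 + 1698 = 1710$)
$h{\left(k \right)} = 2 k \left(1710 + k\right)$ ($h{\left(k \right)} = \left(k + 1710\right) \left(k + k\right) = \left(1710 + k\right) 2 k = 2 k \left(1710 + k\right)$)
$h{\left(25 \right)} - -286621 = 2 \cdot 25 \left(1710 + 25\right) - -286621 = 2 \cdot 25 \cdot 1735 + 286621 = 86750 + 286621 = 373371$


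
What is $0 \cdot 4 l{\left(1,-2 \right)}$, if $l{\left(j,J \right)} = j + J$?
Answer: $0$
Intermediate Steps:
$l{\left(j,J \right)} = J + j$
$0 \cdot 4 l{\left(1,-2 \right)} = 0 \cdot 4 \left(-2 + 1\right) = 0 \left(-1\right) = 0$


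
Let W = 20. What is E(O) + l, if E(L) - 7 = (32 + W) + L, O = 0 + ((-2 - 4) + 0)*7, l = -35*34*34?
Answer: -40443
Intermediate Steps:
l = -40460 (l = -1190*34 = -40460)
O = -42 (O = 0 + (-6 + 0)*7 = 0 - 6*7 = 0 - 42 = -42)
E(L) = 59 + L (E(L) = 7 + ((32 + 20) + L) = 7 + (52 + L) = 59 + L)
E(O) + l = (59 - 42) - 40460 = 17 - 40460 = -40443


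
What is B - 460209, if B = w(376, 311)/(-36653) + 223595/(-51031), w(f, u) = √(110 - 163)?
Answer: -23485149074/51031 - I*√53/36653 ≈ -4.6021e+5 - 0.00019862*I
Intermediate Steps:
w(f, u) = I*√53 (w(f, u) = √(-53) = I*√53)
B = -223595/51031 - I*√53/36653 (B = (I*√53)/(-36653) + 223595/(-51031) = (I*√53)*(-1/36653) + 223595*(-1/51031) = -I*√53/36653 - 223595/51031 = -223595/51031 - I*√53/36653 ≈ -4.3816 - 0.00019862*I)
B - 460209 = (-223595/51031 - I*√53/36653) - 460209 = -23485149074/51031 - I*√53/36653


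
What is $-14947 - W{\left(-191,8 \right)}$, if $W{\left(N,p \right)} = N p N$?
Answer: $-306795$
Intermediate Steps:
$W{\left(N,p \right)} = p N^{2}$
$-14947 - W{\left(-191,8 \right)} = -14947 - 8 \left(-191\right)^{2} = -14947 - 8 \cdot 36481 = -14947 - 291848 = -306795$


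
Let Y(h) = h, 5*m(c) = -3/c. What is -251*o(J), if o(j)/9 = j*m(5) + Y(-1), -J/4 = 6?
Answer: -106173/25 ≈ -4246.9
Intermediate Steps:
m(c) = -3/(5*c) (m(c) = (-3/c)/5 = -3/(5*c))
J = -24 (J = -4*6 = -24)
o(j) = -9 - 27*j/25 (o(j) = 9*(j*(-3/5/5) - 1) = 9*(j*(-3/5*1/5) - 1) = 9*(j*(-3/25) - 1) = 9*(-3*j/25 - 1) = 9*(-1 - 3*j/25) = -9 - 27*j/25)
-251*o(J) = -251*(-9 - 27/25*(-24)) = -251*(-9 + 648/25) = -251*423/25 = -106173/25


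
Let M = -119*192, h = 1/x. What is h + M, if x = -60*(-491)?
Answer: -673102079/29460 ≈ -22848.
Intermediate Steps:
x = 29460
h = 1/29460 ≈ 3.3944e-5
M = -22848
h + M = 1/29460 - 22848 = -673102079/29460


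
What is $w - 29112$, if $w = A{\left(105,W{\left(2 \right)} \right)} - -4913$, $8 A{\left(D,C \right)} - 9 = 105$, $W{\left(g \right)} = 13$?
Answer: $- \frac{96739}{4} \approx -24185.0$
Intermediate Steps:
$A{\left(D,C \right)} = \frac{57}{4}$ ($A{\left(D,C \right)} = \frac{9}{8} + \frac{1}{8} \cdot 105 = \frac{9}{8} + \frac{105}{8} = \frac{57}{4}$)
$w = \frac{19709}{4}$ ($w = \frac{57}{4} - -4913 = \frac{57}{4} + 4913 = \frac{19709}{4} \approx 4927.3$)
$w - 29112 = \frac{19709}{4} - 29112 = - \frac{96739}{4}$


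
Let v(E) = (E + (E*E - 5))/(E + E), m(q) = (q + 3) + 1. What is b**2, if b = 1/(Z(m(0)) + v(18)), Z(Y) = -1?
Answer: 1296/90601 ≈ 0.014304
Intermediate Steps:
m(q) = 4 + q (m(q) = (3 + q) + 1 = 4 + q)
v(E) = (-5 + E + E**2)/(2*E) (v(E) = (E + (E**2 - 5))/((2*E)) = (E + (-5 + E**2))*(1/(2*E)) = (-5 + E + E**2)*(1/(2*E)) = (-5 + E + E**2)/(2*E))
b = 36/301 (b = 1/(-1 + (1/2)*(-5 + 18*(1 + 18))/18) = 1/(-1 + (1/2)*(1/18)*(-5 + 18*19)) = 1/(-1 + (1/2)*(1/18)*(-5 + 342)) = 1/(-1 + (1/2)*(1/18)*337) = 1/(-1 + 337/36) = 1/(301/36) = 36/301 ≈ 0.11960)
b**2 = (36/301)**2 = 1296/90601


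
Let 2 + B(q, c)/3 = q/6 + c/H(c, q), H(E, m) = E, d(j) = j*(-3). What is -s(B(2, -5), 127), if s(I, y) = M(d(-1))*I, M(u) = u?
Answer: 6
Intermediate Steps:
d(j) = -3*j
B(q, c) = -3 + q/2 (B(q, c) = -6 + 3*(q/6 + c/c) = -6 + 3*(q*(⅙) + 1) = -6 + 3*(q/6 + 1) = -6 + 3*(1 + q/6) = -6 + (3 + q/2) = -3 + q/2)
s(I, y) = 3*I (s(I, y) = (-3*(-1))*I = 3*I)
-s(B(2, -5), 127) = -3*(-3 + (½)*2) = -3*(-3 + 1) = -3*(-2) = -1*(-6) = 6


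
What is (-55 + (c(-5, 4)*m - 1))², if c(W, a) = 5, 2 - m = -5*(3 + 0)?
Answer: 841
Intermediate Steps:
m = 17 (m = 2 - (-5)*(3 + 0) = 2 - (-5)*3 = 2 - 1*(-15) = 2 + 15 = 17)
(-55 + (c(-5, 4)*m - 1))² = (-55 + (5*17 - 1))² = (-55 + (85 - 1))² = (-55 + 84)² = 29² = 841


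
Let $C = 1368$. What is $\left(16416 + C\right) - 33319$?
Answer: $-15535$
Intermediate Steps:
$\left(16416 + C\right) - 33319 = \left(16416 + 1368\right) - 33319 = 17784 - 33319 = -15535$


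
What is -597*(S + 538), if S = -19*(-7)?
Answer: -400587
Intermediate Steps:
S = 133
-597*(S + 538) = -597*(133 + 538) = -597*671 = -400587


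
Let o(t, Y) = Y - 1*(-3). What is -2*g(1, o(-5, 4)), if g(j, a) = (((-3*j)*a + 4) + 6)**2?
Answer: -242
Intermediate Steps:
o(t, Y) = 3 + Y (o(t, Y) = Y + 3 = 3 + Y)
g(j, a) = (10 - 3*a*j)**2 (g(j, a) = ((-3*a*j + 4) + 6)**2 = ((4 - 3*a*j) + 6)**2 = (10 - 3*a*j)**2)
-2*g(1, o(-5, 4)) = -2*(-10 + 3*(3 + 4)*1)**2 = -2*(-10 + 3*7*1)**2 = -2*(-10 + 21)**2 = -2*11**2 = -2*121 = -242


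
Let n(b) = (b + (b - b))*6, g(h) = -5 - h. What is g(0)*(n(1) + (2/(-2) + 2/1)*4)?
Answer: -50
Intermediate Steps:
n(b) = 6*b (n(b) = (b + 0)*6 = b*6 = 6*b)
g(0)*(n(1) + (2/(-2) + 2/1)*4) = (-5 - 1*0)*(6*1 + (2/(-2) + 2/1)*4) = (-5 + 0)*(6 + (2*(-½) + 2*1)*4) = -5*(6 + (-1 + 2)*4) = -5*(6 + 1*4) = -5*(6 + 4) = -5*10 = -50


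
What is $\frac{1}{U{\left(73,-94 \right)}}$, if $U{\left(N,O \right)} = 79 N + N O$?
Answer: $- \frac{1}{1095} \approx -0.00091324$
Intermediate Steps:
$\frac{1}{U{\left(73,-94 \right)}} = \frac{1}{73 \left(79 - 94\right)} = \frac{1}{73 \left(-15\right)} = \frac{1}{-1095} = - \frac{1}{1095}$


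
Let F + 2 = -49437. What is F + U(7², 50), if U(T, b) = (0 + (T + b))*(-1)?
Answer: -49538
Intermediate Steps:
U(T, b) = -T - b (U(T, b) = (T + b)*(-1) = -T - b)
F = -49439 (F = -2 - 49437 = -49439)
F + U(7², 50) = -49439 + (-1*7² - 1*50) = -49439 + (-1*49 - 50) = -49439 + (-49 - 50) = -49439 - 99 = -49538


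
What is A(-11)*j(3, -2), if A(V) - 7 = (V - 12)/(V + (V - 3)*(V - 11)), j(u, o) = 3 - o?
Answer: 10280/297 ≈ 34.613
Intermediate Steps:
A(V) = 7 + (-12 + V)/(V + (-11 + V)*(-3 + V)) (A(V) = 7 + (V - 12)/(V + (V - 3)*(V - 11)) = 7 + (-12 + V)/(V + (-3 + V)*(-11 + V)) = 7 + (-12 + V)/(V + (-11 + V)*(-3 + V)))
A(-11)*j(3, -2) = ((219 - 90*(-11) + 7*(-11)²)/(33 + (-11)² - 13*(-11)))*(3 - 1*(-2)) = ((219 + 990 + 7*121)/(33 + 121 + 143))*(3 + 2) = ((219 + 990 + 847)/297)*5 = ((1/297)*2056)*5 = (2056/297)*5 = 10280/297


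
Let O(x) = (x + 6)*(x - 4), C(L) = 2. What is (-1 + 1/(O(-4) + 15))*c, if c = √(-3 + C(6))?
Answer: -2*I ≈ -2.0*I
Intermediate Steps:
O(x) = (-4 + x)*(6 + x) (O(x) = (6 + x)*(-4 + x) = (-4 + x)*(6 + x))
c = I (c = √(-3 + 2) = √(-1) = I ≈ 1.0*I)
(-1 + 1/(O(-4) + 15))*c = (-1 + 1/((-24 + (-4)² + 2*(-4)) + 15))*I = (-1 + 1/((-24 + 16 - 8) + 15))*I = (-1 + 1/(-16 + 15))*I = (-1 + 1/(-1))*I = (-1 - 1)*I = -2*I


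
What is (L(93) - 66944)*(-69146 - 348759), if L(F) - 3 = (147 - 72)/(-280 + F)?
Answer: 5231352342010/187 ≈ 2.7975e+10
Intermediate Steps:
L(F) = 3 + 75/(-280 + F) (L(F) = 3 + (147 - 72)/(-280 + F) = 3 + 75/(-280 + F))
(L(93) - 66944)*(-69146 - 348759) = (3*(-255 + 93)/(-280 + 93) - 66944)*(-69146 - 348759) = (3*(-162)/(-187) - 66944)*(-417905) = (3*(-1/187)*(-162) - 66944)*(-417905) = (486/187 - 66944)*(-417905) = -12518042/187*(-417905) = 5231352342010/187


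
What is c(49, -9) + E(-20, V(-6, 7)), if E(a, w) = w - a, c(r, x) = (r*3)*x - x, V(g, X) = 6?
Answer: -1288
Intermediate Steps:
c(r, x) = -x + 3*r*x (c(r, x) = (3*r)*x - x = 3*r*x - x = -x + 3*r*x)
c(49, -9) + E(-20, V(-6, 7)) = -9*(-1 + 3*49) + (6 - 1*(-20)) = -9*(-1 + 147) + (6 + 20) = -9*146 + 26 = -1314 + 26 = -1288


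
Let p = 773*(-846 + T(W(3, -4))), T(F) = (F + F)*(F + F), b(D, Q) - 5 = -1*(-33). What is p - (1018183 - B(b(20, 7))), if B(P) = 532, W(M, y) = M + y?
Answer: -1668517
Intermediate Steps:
b(D, Q) = 38 (b(D, Q) = 5 - 1*(-33) = 5 + 33 = 38)
T(F) = 4*F² (T(F) = (2*F)*(2*F) = 4*F²)
p = -650866 (p = 773*(-846 + 4*(3 - 4)²) = 773*(-846 + 4*(-1)²) = 773*(-846 + 4*1) = 773*(-846 + 4) = 773*(-842) = -650866)
p - (1018183 - B(b(20, 7))) = -650866 - (1018183 - 1*532) = -650866 - (1018183 - 532) = -650866 - 1*1017651 = -650866 - 1017651 = -1668517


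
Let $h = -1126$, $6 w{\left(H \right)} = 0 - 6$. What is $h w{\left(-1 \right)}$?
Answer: $1126$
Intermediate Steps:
$w{\left(H \right)} = -1$ ($w{\left(H \right)} = \frac{0 - 6}{6} = \frac{1}{6} \left(-6\right) = -1$)
$h w{\left(-1 \right)} = \left(-1126\right) \left(-1\right) = 1126$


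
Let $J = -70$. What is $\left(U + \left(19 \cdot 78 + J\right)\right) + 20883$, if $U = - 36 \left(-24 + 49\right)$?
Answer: $21395$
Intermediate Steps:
$U = -900$ ($U = \left(-36\right) 25 = -900$)
$\left(U + \left(19 \cdot 78 + J\right)\right) + 20883 = \left(-900 + \left(19 \cdot 78 - 70\right)\right) + 20883 = \left(-900 + \left(1482 - 70\right)\right) + 20883 = \left(-900 + 1412\right) + 20883 = 512 + 20883 = 21395$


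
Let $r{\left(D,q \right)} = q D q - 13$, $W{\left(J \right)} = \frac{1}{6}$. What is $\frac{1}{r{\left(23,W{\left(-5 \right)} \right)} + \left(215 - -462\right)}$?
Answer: $\frac{36}{23927} \approx 0.0015046$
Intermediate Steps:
$W{\left(J \right)} = \frac{1}{6}$
$r{\left(D,q \right)} = -13 + D q^{2}$ ($r{\left(D,q \right)} = D q q - 13 = D q^{2} - 13 = -13 + D q^{2}$)
$\frac{1}{r{\left(23,W{\left(-5 \right)} \right)} + \left(215 - -462\right)} = \frac{1}{\left(-13 + \frac{23}{36}\right) + \left(215 - -462\right)} = \frac{1}{\left(-13 + 23 \cdot \frac{1}{36}\right) + \left(215 + 462\right)} = \frac{1}{\left(-13 + \frac{23}{36}\right) + 677} = \frac{1}{- \frac{445}{36} + 677} = \frac{1}{\frac{23927}{36}} = \frac{36}{23927}$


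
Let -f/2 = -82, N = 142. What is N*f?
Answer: 23288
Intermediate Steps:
f = 164 (f = -2*(-82) = 164)
N*f = 142*164 = 23288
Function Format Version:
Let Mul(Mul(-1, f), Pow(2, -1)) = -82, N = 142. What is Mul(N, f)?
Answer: 23288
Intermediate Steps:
f = 164 (f = Mul(-2, -82) = 164)
Mul(N, f) = Mul(142, 164) = 23288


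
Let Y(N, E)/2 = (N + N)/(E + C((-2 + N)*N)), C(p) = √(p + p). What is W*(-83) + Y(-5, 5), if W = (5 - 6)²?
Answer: -727/9 - 4*√70/9 ≈ -84.496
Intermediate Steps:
C(p) = √2*√p (C(p) = √(2*p) = √2*√p)
Y(N, E) = 4*N/(E + √2*√(N*(-2 + N))) (Y(N, E) = 2*((N + N)/(E + √2*√((-2 + N)*N))) = 2*((2*N)/(E + √2*√(N*(-2 + N)))) = 2*(2*N/(E + √2*√(N*(-2 + N)))) = 4*N/(E + √2*√(N*(-2 + N))))
W = 1 (W = (-1)² = 1)
W*(-83) + Y(-5, 5) = 1*(-83) + 4*(-5)/(5 + √2*√(-5*(-2 - 5))) = -83 + 4*(-5)/(5 + √2*√(-5*(-7))) = -83 + 4*(-5)/(5 + √2*√35) = -83 + 4*(-5)/(5 + √70) = -83 - 20/(5 + √70)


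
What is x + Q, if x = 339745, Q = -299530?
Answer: 40215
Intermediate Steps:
x + Q = 339745 - 299530 = 40215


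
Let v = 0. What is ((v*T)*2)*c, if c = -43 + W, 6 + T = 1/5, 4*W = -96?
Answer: 0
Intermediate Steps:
W = -24 (W = (¼)*(-96) = -24)
T = -29/5 (T = -6 + 1/5 = -6 + ⅕ = -29/5 ≈ -5.8000)
c = -67 (c = -43 - 24 = -67)
((v*T)*2)*c = ((0*(-29/5))*2)*(-67) = (0*2)*(-67) = 0*(-67) = 0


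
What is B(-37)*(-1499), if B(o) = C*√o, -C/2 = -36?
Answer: -107928*I*√37 ≈ -6.565e+5*I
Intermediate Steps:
C = 72 (C = -2*(-36) = 72)
B(o) = 72*√o
B(-37)*(-1499) = (72*√(-37))*(-1499) = (72*(I*√37))*(-1499) = (72*I*√37)*(-1499) = -107928*I*√37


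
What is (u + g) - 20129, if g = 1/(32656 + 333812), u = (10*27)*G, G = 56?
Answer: -1835638211/366468 ≈ -5009.0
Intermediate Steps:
u = 15120 (u = (10*27)*56 = 270*56 = 15120)
g = 1/366468 ≈ 2.7287e-6
(u + g) - 20129 = (15120 + 1/366468) - 20129 = 5540996161/366468 - 20129 = -1835638211/366468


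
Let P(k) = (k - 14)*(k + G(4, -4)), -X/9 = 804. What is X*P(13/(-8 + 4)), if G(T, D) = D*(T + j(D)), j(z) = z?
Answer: -1622673/4 ≈ -4.0567e+5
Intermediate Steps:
X = -7236 (X = -9*804 = -7236)
G(T, D) = D*(D + T) (G(T, D) = D*(T + D) = D*(D + T))
P(k) = k*(-14 + k) (P(k) = (k - 14)*(k - 4*(-4 + 4)) = (-14 + k)*(k - 4*0) = (-14 + k)*(k + 0) = (-14 + k)*k = k*(-14 + k))
X*P(13/(-8 + 4)) = -7236*13/(-8 + 4)*(-14 + 13/(-8 + 4)) = -7236*13/(-4)*(-14 + 13/(-4)) = -7236*13*(-1/4)*(-14 + 13*(-1/4)) = -(-23517)*(-14 - 13/4) = -(-23517)*(-69)/4 = -7236*897/16 = -1622673/4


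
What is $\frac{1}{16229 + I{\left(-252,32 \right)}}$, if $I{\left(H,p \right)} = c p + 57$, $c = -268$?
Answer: $\frac{1}{7710} \approx 0.0001297$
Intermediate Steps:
$I{\left(H,p \right)} = 57 - 268 p$ ($I{\left(H,p \right)} = - 268 p + 57 = 57 - 268 p$)
$\frac{1}{16229 + I{\left(-252,32 \right)}} = \frac{1}{16229 + \left(57 - 8576\right)} = \frac{1}{16229 - 8519} = \frac{1}{7710}$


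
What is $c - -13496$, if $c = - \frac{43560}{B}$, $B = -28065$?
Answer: $\frac{25253920}{1871} \approx 13498.0$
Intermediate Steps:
$c = \frac{2904}{1871}$ ($c = - \frac{43560}{-28065} = \left(-43560\right) \left(- \frac{1}{28065}\right) = \frac{2904}{1871} \approx 1.5521$)
$c - -13496 = \frac{2904}{1871} - -13496 = \frac{2904}{1871} + 13496 = \frac{25253920}{1871}$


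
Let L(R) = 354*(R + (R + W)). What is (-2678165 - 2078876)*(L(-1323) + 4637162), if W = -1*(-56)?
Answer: -17697629146382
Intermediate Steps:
W = 56
L(R) = 19824 + 708*R (L(R) = 354*(R + (R + 56)) = 354*(R + (56 + R)) = 354*(56 + 2*R) = 19824 + 708*R)
(-2678165 - 2078876)*(L(-1323) + 4637162) = (-2678165 - 2078876)*((19824 + 708*(-1323)) + 4637162) = -4757041*((19824 - 936684) + 4637162) = -4757041*(-916860 + 4637162) = -4757041*3720302 = -17697629146382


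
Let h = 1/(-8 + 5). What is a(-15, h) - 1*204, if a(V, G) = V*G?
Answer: -199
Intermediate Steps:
h = -⅓ (h = 1/(-3) = -⅓ ≈ -0.33333)
a(V, G) = G*V
a(-15, h) - 1*204 = -⅓*(-15) - 1*204 = 5 - 204 = -199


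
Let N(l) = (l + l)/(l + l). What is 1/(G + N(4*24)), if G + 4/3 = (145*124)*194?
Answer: 3/10464359 ≈ 2.8669e-7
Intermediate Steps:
G = 10464356/3 (G = -4/3 + (145*124)*194 = -4/3 + 17980*194 = -4/3 + 3488120 = 10464356/3 ≈ 3.4881e+6)
N(l) = 1 (N(l) = (2*l)/((2*l)) = (2*l)*(1/(2*l)) = 1)
1/(G + N(4*24)) = 1/(10464356/3 + 1) = 1/(10464359/3) = 3/10464359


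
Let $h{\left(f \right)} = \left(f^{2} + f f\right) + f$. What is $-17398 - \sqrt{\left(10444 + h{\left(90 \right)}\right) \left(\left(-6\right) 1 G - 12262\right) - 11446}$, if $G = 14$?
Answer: $-17398 - i \sqrt{330069410} \approx -17398.0 - 18168.0 i$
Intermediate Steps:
$h{\left(f \right)} = f + 2 f^{2}$ ($h{\left(f \right)} = \left(f^{2} + f^{2}\right) + f = 2 f^{2} + f = f + 2 f^{2}$)
$-17398 - \sqrt{\left(10444 + h{\left(90 \right)}\right) \left(\left(-6\right) 1 G - 12262\right) - 11446} = -17398 - \sqrt{\left(10444 + 90 \left(1 + 2 \cdot 90\right)\right) \left(\left(-6\right) 1 \cdot 14 - 12262\right) - 11446} = -17398 - \sqrt{\left(10444 + 90 \left(1 + 180\right)\right) \left(\left(-6\right) 14 - 12262\right) - 11446} = -17398 - \sqrt{\left(10444 + 90 \cdot 181\right) \left(-84 - 12262\right) - 11446} = -17398 - \sqrt{\left(10444 + 16290\right) \left(-12346\right) - 11446} = -17398 - \sqrt{26734 \left(-12346\right) - 11446} = -17398 - \sqrt{-330057964 - 11446} = -17398 - \sqrt{-330069410} = -17398 - i \sqrt{330069410}$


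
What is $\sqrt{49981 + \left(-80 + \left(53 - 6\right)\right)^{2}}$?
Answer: $\sqrt{51070} \approx 225.99$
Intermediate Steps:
$\sqrt{49981 + \left(-80 + \left(53 - 6\right)\right)^{2}} = \sqrt{49981 + \left(-80 + 47\right)^{2}} = \sqrt{49981 + \left(-33\right)^{2}} = \sqrt{49981 + 1089} = \sqrt{51070}$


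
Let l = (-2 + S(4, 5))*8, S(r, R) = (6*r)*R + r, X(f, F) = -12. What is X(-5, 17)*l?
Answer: -11712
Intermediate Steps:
S(r, R) = r + 6*R*r (S(r, R) = 6*R*r + r = r + 6*R*r)
l = 976 (l = (-2 + 4*(1 + 6*5))*8 = (-2 + 4*(1 + 30))*8 = (-2 + 4*31)*8 = (-2 + 124)*8 = 122*8 = 976)
X(-5, 17)*l = -12*976 = -11712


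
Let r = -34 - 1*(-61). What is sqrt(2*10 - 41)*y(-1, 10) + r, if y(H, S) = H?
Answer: 27 - I*sqrt(21) ≈ 27.0 - 4.5826*I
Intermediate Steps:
r = 27 (r = -34 + 61 = 27)
sqrt(2*10 - 41)*y(-1, 10) + r = sqrt(2*10 - 41)*(-1) + 27 = sqrt(20 - 41)*(-1) + 27 = sqrt(-21)*(-1) + 27 = (I*sqrt(21))*(-1) + 27 = -I*sqrt(21) + 27 = 27 - I*sqrt(21)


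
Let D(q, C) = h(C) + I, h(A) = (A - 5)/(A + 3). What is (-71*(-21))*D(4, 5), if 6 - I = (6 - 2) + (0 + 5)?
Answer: -4473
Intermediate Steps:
h(A) = (-5 + A)/(3 + A)
I = -3 (I = 6 - ((6 - 2) + (0 + 5)) = 6 - (4 + 5) = 6 - 1*9 = 6 - 9 = -3)
D(q, C) = -3 + (-5 + C)/(3 + C) (D(q, C) = (-5 + C)/(3 + C) - 3 = -3 + (-5 + C)/(3 + C))
(-71*(-21))*D(4, 5) = (-71*(-21))*(2*(-7 - 1*5)/(3 + 5)) = 1491*(2*(-7 - 5)/8) = 1491*(2*(1/8)*(-12)) = 1491*(-3) = -4473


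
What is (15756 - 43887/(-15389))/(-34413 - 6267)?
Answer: -80837657/208674840 ≈ -0.38739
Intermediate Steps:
(15756 - 43887/(-15389))/(-34413 - 6267) = (15756 - 43887*(-1/15389))/(-40680) = (15756 + 43887/15389)*(-1/40680) = (242512971/15389)*(-1/40680) = -80837657/208674840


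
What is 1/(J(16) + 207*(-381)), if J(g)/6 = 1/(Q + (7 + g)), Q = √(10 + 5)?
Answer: -1351250/106568670963 + √15/532843354815 ≈ -1.2680e-5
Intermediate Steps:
Q = √15 ≈ 3.8730
J(g) = 6/(7 + g + √15) (J(g) = 6/(√15 + (7 + g)) = 6/(7 + g + √15))
1/(J(16) + 207*(-381)) = 1/(6/(7 + 16 + √15) + 207*(-381)) = 1/(6/(23 + √15) - 78867) = 1/(-78867 + 6/(23 + √15))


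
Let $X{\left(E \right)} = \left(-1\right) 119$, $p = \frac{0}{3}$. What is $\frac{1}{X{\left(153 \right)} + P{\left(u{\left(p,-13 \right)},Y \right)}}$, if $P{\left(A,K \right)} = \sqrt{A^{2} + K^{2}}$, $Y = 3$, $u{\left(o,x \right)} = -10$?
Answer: $- \frac{119}{14052} - \frac{\sqrt{109}}{14052} \approx -0.0092115$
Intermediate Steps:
$p = 0$ ($p = 0 \cdot \frac{1}{3} = 0$)
$X{\left(E \right)} = -119$
$\frac{1}{X{\left(153 \right)} + P{\left(u{\left(p,-13 \right)},Y \right)}} = \frac{1}{-119 + \sqrt{\left(-10\right)^{2} + 3^{2}}} = \frac{1}{-119 + \sqrt{100 + 9}} = \frac{1}{-119 + \sqrt{109}}$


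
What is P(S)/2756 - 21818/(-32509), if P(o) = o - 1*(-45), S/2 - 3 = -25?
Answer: 60162917/89594804 ≈ 0.67150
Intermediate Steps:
S = -44 (S = 6 + 2*(-25) = 6 - 50 = -44)
P(o) = 45 + o (P(o) = o + 45 = 45 + o)
P(S)/2756 - 21818/(-32509) = (45 - 44)/2756 - 21818/(-32509) = 1*(1/2756) - 21818*(-1/32509) = 1/2756 + 21818/32509 = 60162917/89594804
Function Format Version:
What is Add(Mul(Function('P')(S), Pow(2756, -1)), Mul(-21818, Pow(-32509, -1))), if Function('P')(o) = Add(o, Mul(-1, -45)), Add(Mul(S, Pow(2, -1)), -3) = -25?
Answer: Rational(60162917, 89594804) ≈ 0.67150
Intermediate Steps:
S = -44 (S = Add(6, Mul(2, -25)) = Add(6, -50) = -44)
Function('P')(o) = Add(45, o) (Function('P')(o) = Add(o, 45) = Add(45, o))
Add(Mul(Function('P')(S), Pow(2756, -1)), Mul(-21818, Pow(-32509, -1))) = Add(Mul(Add(45, -44), Pow(2756, -1)), Mul(-21818, Pow(-32509, -1))) = Add(Mul(1, Rational(1, 2756)), Mul(-21818, Rational(-1, 32509))) = Add(Rational(1, 2756), Rational(21818, 32509)) = Rational(60162917, 89594804)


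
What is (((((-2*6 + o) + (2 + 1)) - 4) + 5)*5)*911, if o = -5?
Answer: -59215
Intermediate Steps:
(((((-2*6 + o) + (2 + 1)) - 4) + 5)*5)*911 = (((((-2*6 - 5) + (2 + 1)) - 4) + 5)*5)*911 = (((((-12 - 5) + 3) - 4) + 5)*5)*911 = ((((-17 + 3) - 4) + 5)*5)*911 = (((-14 - 4) + 5)*5)*911 = ((-18 + 5)*5)*911 = -13*5*911 = -65*911 = -59215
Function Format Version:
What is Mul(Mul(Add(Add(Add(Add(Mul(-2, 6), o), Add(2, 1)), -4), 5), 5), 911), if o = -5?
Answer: -59215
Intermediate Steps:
Mul(Mul(Add(Add(Add(Add(Mul(-2, 6), o), Add(2, 1)), -4), 5), 5), 911) = Mul(Mul(Add(Add(Add(Add(Mul(-2, 6), -5), Add(2, 1)), -4), 5), 5), 911) = Mul(Mul(Add(Add(Add(Add(-12, -5), 3), -4), 5), 5), 911) = Mul(Mul(Add(Add(Add(-17, 3), -4), 5), 5), 911) = Mul(Mul(Add(Add(-14, -4), 5), 5), 911) = Mul(Mul(Add(-18, 5), 5), 911) = Mul(Mul(-13, 5), 911) = Mul(-65, 911) = -59215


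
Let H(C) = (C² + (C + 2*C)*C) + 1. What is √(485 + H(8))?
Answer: √742 ≈ 27.240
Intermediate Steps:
H(C) = 1 + 4*C² (H(C) = (C² + (3*C)*C) + 1 = (C² + 3*C²) + 1 = 4*C² + 1 = 1 + 4*C²)
√(485 + H(8)) = √(485 + (1 + 4*8²)) = √(485 + (1 + 4*64)) = √(485 + (1 + 256)) = √(485 + 257) = √742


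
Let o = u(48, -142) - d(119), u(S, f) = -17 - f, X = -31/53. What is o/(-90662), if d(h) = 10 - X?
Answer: -3032/2402543 ≈ -0.0012620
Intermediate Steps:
X = -31/53 (X = -31*1/53 = -31/53 ≈ -0.58491)
d(h) = 561/53 (d(h) = 10 - 1*(-31/53) = 10 + 31/53 = 561/53)
o = 6064/53 (o = (-17 - 1*(-142)) - 1*561/53 = (-17 + 142) - 561/53 = 125 - 561/53 = 6064/53 ≈ 114.42)
o/(-90662) = (6064/53)/(-90662) = (6064/53)*(-1/90662) = -3032/2402543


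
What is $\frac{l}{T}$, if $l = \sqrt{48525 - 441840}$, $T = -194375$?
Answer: $- \frac{i \sqrt{393315}}{194375} \approx - 0.0032265 i$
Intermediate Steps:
$l = i \sqrt{393315}$ ($l = \sqrt{-393315} = i \sqrt{393315} \approx 627.15 i$)
$\frac{l}{T} = \frac{i \sqrt{393315}}{-194375} = i \sqrt{393315} \left(- \frac{1}{194375}\right) = - \frac{i \sqrt{393315}}{194375}$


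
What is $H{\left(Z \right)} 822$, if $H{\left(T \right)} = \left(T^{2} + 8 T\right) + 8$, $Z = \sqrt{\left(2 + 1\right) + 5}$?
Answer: $13152 + 13152 \sqrt{2} \approx 31752.0$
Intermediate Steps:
$Z = 2 \sqrt{2}$ ($Z = \sqrt{3 + 5} = \sqrt{8} = 2 \sqrt{2} \approx 2.8284$)
$H{\left(T \right)} = 8 + T^{2} + 8 T$
$H{\left(Z \right)} 822 = \left(8 + \left(2 \sqrt{2}\right)^{2} + 8 \cdot 2 \sqrt{2}\right) 822 = \left(8 + 8 + 16 \sqrt{2}\right) 822 = \left(16 + 16 \sqrt{2}\right) 822 = 13152 + 13152 \sqrt{2}$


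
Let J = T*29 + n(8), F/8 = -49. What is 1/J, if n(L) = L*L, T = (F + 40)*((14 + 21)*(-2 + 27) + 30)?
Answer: -1/9238176 ≈ -1.0825e-7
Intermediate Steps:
F = -392 (F = 8*(-49) = -392)
T = -318560 (T = (-392 + 40)*((14 + 21)*(-2 + 27) + 30) = -352*(35*25 + 30) = -352*(875 + 30) = -352*905 = -318560)
n(L) = L**2
J = -9238176 (J = -318560*29 + 8**2 = -9238240 + 64 = -9238176)
1/J = 1/(-9238176) = -1/9238176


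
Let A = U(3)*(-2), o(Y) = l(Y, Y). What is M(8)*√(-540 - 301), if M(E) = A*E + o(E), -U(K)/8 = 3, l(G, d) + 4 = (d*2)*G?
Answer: 14732*I ≈ 14732.0*I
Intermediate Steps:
l(G, d) = -4 + 2*G*d (l(G, d) = -4 + (d*2)*G = -4 + (2*d)*G = -4 + 2*G*d)
o(Y) = -4 + 2*Y² (o(Y) = -4 + 2*Y*Y = -4 + 2*Y²)
U(K) = -24 (U(K) = -8*3 = -24)
A = 48 (A = -24*(-2) = 48)
M(E) = -4 + 2*E² + 48*E (M(E) = 48*E + (-4 + 2*E²) = -4 + 2*E² + 48*E)
M(8)*√(-540 - 301) = (-4 + 2*8² + 48*8)*√(-540 - 301) = (-4 + 2*64 + 384)*√(-841) = (-4 + 128 + 384)*(29*I) = 508*(29*I) = 14732*I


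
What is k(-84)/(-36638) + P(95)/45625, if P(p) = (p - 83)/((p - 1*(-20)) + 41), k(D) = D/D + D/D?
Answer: -574806/10865456875 ≈ -5.2902e-5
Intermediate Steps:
k(D) = 2 (k(D) = 1 + 1 = 2)
P(p) = (-83 + p)/(61 + p) (P(p) = (-83 + p)/((p + 20) + 41) = (-83 + p)/((20 + p) + 41) = (-83 + p)/(61 + p))
k(-84)/(-36638) + P(95)/45625 = 2/(-36638) + ((-83 + 95)/(61 + 95))/45625 = 2*(-1/36638) + (12/156)*(1/45625) = -1/18319 + ((1/156)*12)*(1/45625) = -1/18319 + (1/13)*(1/45625) = -1/18319 + 1/593125 = -574806/10865456875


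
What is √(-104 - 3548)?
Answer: 2*I*√913 ≈ 60.432*I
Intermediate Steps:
√(-104 - 3548) = √(-3652) = 2*I*√913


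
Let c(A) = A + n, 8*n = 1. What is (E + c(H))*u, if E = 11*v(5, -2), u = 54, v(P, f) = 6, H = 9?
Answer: 16227/4 ≈ 4056.8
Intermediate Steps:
n = 1/8 (n = (1/8)*1 = 1/8 ≈ 0.12500)
c(A) = 1/8 + A (c(A) = A + 1/8 = 1/8 + A)
E = 66 (E = 11*6 = 66)
(E + c(H))*u = (66 + (1/8 + 9))*54 = (66 + 73/8)*54 = (601/8)*54 = 16227/4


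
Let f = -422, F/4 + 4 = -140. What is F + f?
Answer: -998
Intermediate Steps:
F = -576 (F = -16 + 4*(-140) = -16 - 560 = -576)
F + f = -576 - 422 = -998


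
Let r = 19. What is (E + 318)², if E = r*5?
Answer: 170569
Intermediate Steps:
E = 95 (E = 19*5 = 95)
(E + 318)² = (95 + 318)² = 413² = 170569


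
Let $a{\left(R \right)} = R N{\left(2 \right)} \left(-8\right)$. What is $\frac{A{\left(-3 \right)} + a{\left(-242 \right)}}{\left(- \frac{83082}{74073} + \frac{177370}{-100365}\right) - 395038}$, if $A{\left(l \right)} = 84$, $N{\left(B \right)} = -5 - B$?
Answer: $\frac{3337521531162}{97895565214015} \approx 0.034093$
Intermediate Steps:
$a{\left(R \right)} = 56 R$ ($a{\left(R \right)} = R \left(-5 - 2\right) \left(-8\right) = R \left(-7\right) \left(-8\right) = - 7 R \left(-8\right) = 56 R$)
$\frac{A{\left(-3 \right)} + a{\left(-242 \right)}}{\left(- \frac{83082}{74073} + \frac{177370}{-100365}\right) - 395038} = \frac{84 + 56 \left(-242\right)}{\left(- \frac{83082}{74073} + \frac{177370}{-100365}\right) - 395038} = \frac{84 - 13552}{\left(\left(-83082\right) \frac{1}{74073} + 177370 \left(- \frac{1}{100365}\right)\right) - 395038} = - \frac{13468}{\left(- \frac{27694}{24691} - \frac{35474}{20073}\right) - 395038} = - \frac{13468}{- \frac{1431790196}{495622443} - 395038} = - \frac{13468}{- \frac{195791130428030}{495622443}} = \left(-13468\right) \left(- \frac{495622443}{195791130428030}\right) = \frac{3337521531162}{97895565214015}$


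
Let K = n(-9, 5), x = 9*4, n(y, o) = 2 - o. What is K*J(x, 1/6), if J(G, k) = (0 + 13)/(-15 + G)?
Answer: -13/7 ≈ -1.8571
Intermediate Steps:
x = 36
J(G, k) = 13/(-15 + G)
K = -3 (K = 2 - 1*5 = 2 - 5 = -3)
K*J(x, 1/6) = -39/(-15 + 36) = -39/21 = -3*13/21 = -13/7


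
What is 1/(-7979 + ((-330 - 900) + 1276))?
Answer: -1/7933 ≈ -0.00012606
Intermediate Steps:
1/(-7979 + ((-330 - 900) + 1276)) = 1/(-7979 + (-1230 + 1276)) = 1/(-7979 + 46) = 1/(-7933) = -1/7933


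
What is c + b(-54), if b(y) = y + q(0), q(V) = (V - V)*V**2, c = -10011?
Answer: -10065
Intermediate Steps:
q(V) = 0 (q(V) = 0*V**2 = 0)
b(y) = y (b(y) = y + 0 = y)
c + b(-54) = -10011 - 54 = -10065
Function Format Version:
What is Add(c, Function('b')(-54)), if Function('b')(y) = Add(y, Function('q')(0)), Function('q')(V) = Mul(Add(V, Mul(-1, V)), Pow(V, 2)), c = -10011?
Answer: -10065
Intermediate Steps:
Function('q')(V) = 0 (Function('q')(V) = Mul(0, Pow(V, 2)) = 0)
Function('b')(y) = y (Function('b')(y) = Add(y, 0) = y)
Add(c, Function('b')(-54)) = Add(-10011, -54) = -10065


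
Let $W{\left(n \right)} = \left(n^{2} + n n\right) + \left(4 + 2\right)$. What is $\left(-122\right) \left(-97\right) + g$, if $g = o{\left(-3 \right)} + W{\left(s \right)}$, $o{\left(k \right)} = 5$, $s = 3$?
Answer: $11863$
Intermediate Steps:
$W{\left(n \right)} = 6 + 2 n^{2}$ ($W{\left(n \right)} = \left(n^{2} + n^{2}\right) + 6 = 2 n^{2} + 6 = 6 + 2 n^{2}$)
$g = 29$ ($g = 5 + \left(6 + 2 \cdot 3^{2}\right) = 5 + \left(6 + 2 \cdot 9\right) = 5 + \left(6 + 18\right) = 5 + 24 = 29$)
$\left(-122\right) \left(-97\right) + g = \left(-122\right) \left(-97\right) + 29 = 11834 + 29 = 11863$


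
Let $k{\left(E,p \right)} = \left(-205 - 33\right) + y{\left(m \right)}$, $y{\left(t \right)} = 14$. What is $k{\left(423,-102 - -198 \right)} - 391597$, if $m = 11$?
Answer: $-391821$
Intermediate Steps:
$k{\left(E,p \right)} = -224$ ($k{\left(E,p \right)} = \left(-205 - 33\right) + 14 = -238 + 14 = -224$)
$k{\left(423,-102 - -198 \right)} - 391597 = -224 - 391597 = -391821$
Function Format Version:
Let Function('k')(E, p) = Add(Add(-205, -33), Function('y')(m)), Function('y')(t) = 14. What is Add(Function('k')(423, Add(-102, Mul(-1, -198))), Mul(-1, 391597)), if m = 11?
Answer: -391821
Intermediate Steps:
Function('k')(E, p) = -224 (Function('k')(E, p) = Add(Add(-205, -33), 14) = Add(-238, 14) = -224)
Add(Function('k')(423, Add(-102, Mul(-1, -198))), Mul(-1, 391597)) = Add(-224, Mul(-1, 391597)) = Add(-224, -391597) = -391821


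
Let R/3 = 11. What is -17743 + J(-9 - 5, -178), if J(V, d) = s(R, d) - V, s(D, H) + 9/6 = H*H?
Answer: 27907/2 ≈ 13954.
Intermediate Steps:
R = 33 (R = 3*11 = 33)
s(D, H) = -3/2 + H² (s(D, H) = -3/2 + H*H = -3/2 + H²)
J(V, d) = -3/2 + d² - V (J(V, d) = (-3/2 + d²) - V = -3/2 + d² - V)
-17743 + J(-9 - 5, -178) = -17743 + (-3/2 + (-178)² - (-9 - 5)) = -17743 + (-3/2 + 31684 - 1*(-14)) = -17743 + (-3/2 + 31684 + 14) = -17743 + 63393/2 = 27907/2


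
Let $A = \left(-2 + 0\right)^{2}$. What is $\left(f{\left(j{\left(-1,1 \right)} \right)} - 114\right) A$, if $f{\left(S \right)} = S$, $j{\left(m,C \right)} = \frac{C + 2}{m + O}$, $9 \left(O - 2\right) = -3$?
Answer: $-438$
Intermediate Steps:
$O = \frac{5}{3}$ ($O = 2 + \frac{1}{9} \left(-3\right) = 2 - \frac{1}{3} = \frac{5}{3} \approx 1.6667$)
$j{\left(m,C \right)} = \frac{2 + C}{\frac{5}{3} + m}$ ($j{\left(m,C \right)} = \frac{C + 2}{m + \frac{5}{3}} = \frac{2 + C}{\frac{5}{3} + m}$)
$A = 4$ ($A = \left(-2\right)^{2} = 4$)
$\left(f{\left(j{\left(-1,1 \right)} \right)} - 114\right) A = \left(\frac{3 \left(2 + 1\right)}{5 + 3 \left(-1\right)} - 114\right) 4 = \left(3 \frac{1}{5 - 3} \cdot 3 - 114\right) 4 = \left(3 \cdot \frac{1}{2} \cdot 3 - 114\right) 4 = \left(\frac{9}{2} - 114\right) 4 = \left(- \frac{219}{2}\right) 4 = -438$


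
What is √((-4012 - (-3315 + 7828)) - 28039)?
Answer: 2*I*√9141 ≈ 191.22*I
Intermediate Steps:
√((-4012 - (-3315 + 7828)) - 28039) = √((-4012 - 1*4513) - 28039) = √((-4012 - 4513) - 28039) = √(-8525 - 28039) = √(-36564) = 2*I*√9141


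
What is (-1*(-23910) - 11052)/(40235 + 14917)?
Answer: 2143/9192 ≈ 0.23314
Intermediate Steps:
(-1*(-23910) - 11052)/(40235 + 14917) = (23910 - 11052)/55152 = 12858*(1/55152) = 2143/9192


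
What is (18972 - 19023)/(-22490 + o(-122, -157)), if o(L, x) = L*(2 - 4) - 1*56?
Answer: 17/7434 ≈ 0.0022868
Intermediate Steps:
o(L, x) = -56 - 2*L (o(L, x) = L*(-2) - 56 = -2*L - 56 = -56 - 2*L)
(18972 - 19023)/(-22490 + o(-122, -157)) = (18972 - 19023)/(-22490 + (-56 - 2*(-122))) = -51/(-22490 + (-56 + 244)) = -51/(-22490 + 188) = -51/(-22302) = -51*(-1/22302) = 17/7434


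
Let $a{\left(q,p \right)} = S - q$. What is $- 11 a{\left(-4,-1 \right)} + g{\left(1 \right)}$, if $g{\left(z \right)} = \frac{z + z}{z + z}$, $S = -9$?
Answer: $56$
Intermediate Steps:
$a{\left(q,p \right)} = -9 - q$
$g{\left(z \right)} = 1$ ($g{\left(z \right)} = \frac{2 z}{2 z} = 2 z \frac{1}{2 z} = 1$)
$- 11 a{\left(-4,-1 \right)} + g{\left(1 \right)} = - 11 \left(-9 - -4\right) + 1 = - 11 \left(-9 + 4\right) + 1 = \left(-11\right) \left(-5\right) + 1 = 55 + 1 = 56$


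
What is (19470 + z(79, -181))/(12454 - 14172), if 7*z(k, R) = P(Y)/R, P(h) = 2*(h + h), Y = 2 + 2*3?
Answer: -12334229/1088353 ≈ -11.333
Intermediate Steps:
Y = 8 (Y = 2 + 6 = 8)
P(h) = 4*h (P(h) = 2*(2*h) = 4*h)
z(k, R) = 32/(7*R) (z(k, R) = ((4*8)/R)/7 = (32/R)/7 = 32/(7*R))
(19470 + z(79, -181))/(12454 - 14172) = (19470 + (32/7)/(-181))/(12454 - 14172) = (19470 + (32/7)*(-1/181))/(-1718) = (19470 - 32/1267)*(-1/1718) = (24668458/1267)*(-1/1718) = -12334229/1088353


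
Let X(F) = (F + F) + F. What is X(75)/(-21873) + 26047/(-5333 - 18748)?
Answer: -8335424/7633677 ≈ -1.0919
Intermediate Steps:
X(F) = 3*F (X(F) = 2*F + F = 3*F)
X(75)/(-21873) + 26047/(-5333 - 18748) = (3*75)/(-21873) + 26047/(-5333 - 18748) = 225*(-1/21873) + 26047/(-24081) = -75/7291 + 26047*(-1/24081) = -75/7291 - 26047/24081 = -8335424/7633677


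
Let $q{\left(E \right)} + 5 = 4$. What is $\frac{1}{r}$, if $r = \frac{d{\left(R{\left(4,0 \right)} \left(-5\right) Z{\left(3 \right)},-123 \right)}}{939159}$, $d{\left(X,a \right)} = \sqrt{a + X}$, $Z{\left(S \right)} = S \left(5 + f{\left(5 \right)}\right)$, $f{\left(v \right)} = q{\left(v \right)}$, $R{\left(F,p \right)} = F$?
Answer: $- \frac{313053 i \sqrt{3}}{11} \approx - 49293.0 i$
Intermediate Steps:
$q{\left(E \right)} = -1$ ($q{\left(E \right)} = -5 + 4 = -1$)
$f{\left(v \right)} = -1$
$Z{\left(S \right)} = 4 S$ ($Z{\left(S \right)} = S \left(5 - 1\right) = S 4 = 4 S$)
$d{\left(X,a \right)} = \sqrt{X + a}$
$r = \frac{11 i \sqrt{3}}{939159}$ ($r = \frac{\sqrt{4 \left(-5\right) 4 \cdot 3 - 123}}{939159} = \sqrt{\left(-20\right) 12 - 123} \cdot \frac{1}{939159} = \sqrt{-240 - 123} \cdot \frac{1}{939159} = \sqrt{-363} \cdot \frac{1}{939159} = 11 i \sqrt{3} \cdot \frac{1}{939159} = \frac{11 i \sqrt{3}}{939159} \approx 2.0287 \cdot 10^{-5} i$)
$\frac{1}{r} = \frac{1}{\frac{11}{939159} i \sqrt{3}} = - \frac{313053 i \sqrt{3}}{11}$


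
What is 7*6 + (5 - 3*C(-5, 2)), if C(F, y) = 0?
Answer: 47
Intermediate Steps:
7*6 + (5 - 3*C(-5, 2)) = 7*6 + (5 - 3*0) = 42 + (5 + 0) = 42 + 5 = 47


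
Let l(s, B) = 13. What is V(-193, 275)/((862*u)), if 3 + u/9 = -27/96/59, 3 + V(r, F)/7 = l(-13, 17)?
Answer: -66080/22005567 ≈ -0.0030029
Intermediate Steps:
V(r, F) = 70 (V(r, F) = -21 + 7*13 = -21 + 91 = 70)
u = -51057/1888 (u = -27 + 9*(-27/96/59) = -27 + 9*(-27*1/96*(1/59)) = -27 + 9*(-9/32*1/59) = -27 + 9*(-9/1888) = -27 - 81/1888 = -51057/1888 ≈ -27.043)
V(-193, 275)/((862*u)) = 70/((862*(-51057/1888))) = 70/(-22005567/944) = 70*(-944/22005567) = -66080/22005567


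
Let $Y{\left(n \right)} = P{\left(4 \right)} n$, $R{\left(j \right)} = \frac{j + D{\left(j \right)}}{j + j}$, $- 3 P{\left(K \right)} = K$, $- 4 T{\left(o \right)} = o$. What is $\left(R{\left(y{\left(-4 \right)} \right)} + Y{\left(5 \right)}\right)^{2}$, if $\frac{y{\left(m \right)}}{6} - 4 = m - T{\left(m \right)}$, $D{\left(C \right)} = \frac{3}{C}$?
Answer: $\frac{2401}{64} \approx 37.516$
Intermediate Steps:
$T{\left(o \right)} = - \frac{o}{4}$
$y{\left(m \right)} = 24 + \frac{15 m}{2}$ ($y{\left(m \right)} = 24 + 6 \left(m - - \frac{m}{4}\right) = 24 + 6 \left(m + \frac{m}{4}\right) = 24 + 6 \frac{5 m}{4} = 24 + \frac{15 m}{2}$)
$P{\left(K \right)} = - \frac{K}{3}$
$R{\left(j \right)} = \frac{j + \frac{3}{j}}{2 j}$ ($R{\left(j \right)} = \frac{j + \frac{3}{j}}{j + j} = \frac{j + \frac{3}{j}}{2 j}$)
$Y{\left(n \right)} = - \frac{4 n}{3}$ ($Y{\left(n \right)} = \left(- \frac{1}{3}\right) 4 n = - \frac{4 n}{3}$)
$\left(R{\left(y{\left(-4 \right)} \right)} + Y{\left(5 \right)}\right)^{2} = \left(\frac{3 + \left(24 + \frac{15}{2} \left(-4\right)\right)^{2}}{2 \left(24 + \frac{15}{2} \left(-4\right)\right)^{2}} - \frac{20}{3}\right)^{2} = \left(\frac{3 + \left(24 - 30\right)^{2}}{2 \left(24 - 30\right)^{2}} - \frac{20}{3}\right)^{2} = \left(\frac{3 + \left(-6\right)^{2}}{2 \cdot 36} - \frac{20}{3}\right)^{2} = \left(\frac{1}{2} \cdot \frac{1}{36} \left(3 + 36\right) - \frac{20}{3}\right)^{2} = \left(\frac{1}{2} \cdot \frac{1}{36} \cdot 39 - \frac{20}{3}\right)^{2} = \left(\frac{13}{24} - \frac{20}{3}\right)^{2} = \left(- \frac{49}{8}\right)^{2} = \frac{2401}{64}$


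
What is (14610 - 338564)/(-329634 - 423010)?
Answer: 161977/376322 ≈ 0.43042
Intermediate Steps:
(14610 - 338564)/(-329634 - 423010) = -323954/(-752644) = -323954*(-1/752644) = 161977/376322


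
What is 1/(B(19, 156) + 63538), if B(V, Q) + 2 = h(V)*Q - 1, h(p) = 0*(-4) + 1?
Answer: 1/63691 ≈ 1.5701e-5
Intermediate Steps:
h(p) = 1 (h(p) = 0 + 1 = 1)
B(V, Q) = -3 + Q (B(V, Q) = -2 + (1*Q - 1) = -2 + (Q - 1) = -2 + (-1 + Q) = -3 + Q)
1/(B(19, 156) + 63538) = 1/((-3 + 156) + 63538) = 1/(153 + 63538) = 1/63691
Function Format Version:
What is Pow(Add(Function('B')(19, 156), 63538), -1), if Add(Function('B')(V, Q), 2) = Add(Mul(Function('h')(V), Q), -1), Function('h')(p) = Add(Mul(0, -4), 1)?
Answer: Rational(1, 63691) ≈ 1.5701e-5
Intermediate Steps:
Function('h')(p) = 1 (Function('h')(p) = Add(0, 1) = 1)
Function('B')(V, Q) = Add(-3, Q) (Function('B')(V, Q) = Add(-2, Add(Mul(1, Q), -1)) = Add(-2, Add(Q, -1)) = Add(-2, Add(-1, Q)) = Add(-3, Q))
Pow(Add(Function('B')(19, 156), 63538), -1) = Pow(Add(Add(-3, 156), 63538), -1) = Pow(Add(153, 63538), -1) = Pow(63691, -1) = Rational(1, 63691)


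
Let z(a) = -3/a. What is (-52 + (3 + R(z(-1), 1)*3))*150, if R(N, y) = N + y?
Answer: -5550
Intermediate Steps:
(-52 + (3 + R(z(-1), 1)*3))*150 = (-52 + (3 + (-3/(-1) + 1)*3))*150 = (-52 + (3 + (-3*(-1) + 1)*3))*150 = (-52 + (3 + (3 + 1)*3))*150 = (-52 + (3 + 4*3))*150 = (-52 + (3 + 12))*150 = (-52 + 15)*150 = -37*150 = -5550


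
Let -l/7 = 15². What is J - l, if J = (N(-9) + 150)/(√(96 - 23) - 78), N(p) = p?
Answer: 9456327/6011 - 141*√73/6011 ≈ 1573.0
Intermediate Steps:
J = 141/(-78 + √73) (J = (-9 + 150)/(√(96 - 23) - 78) = 141/(√73 - 78) = 141/(-78 + √73) ≈ -2.0301)
l = -1575 (l = -7*15² = -7*225 = -1575)
J - l = (-10998/6011 - 141*√73/6011) - 1*(-1575) = (-10998/6011 - 141*√73/6011) + 1575 = 9456327/6011 - 141*√73/6011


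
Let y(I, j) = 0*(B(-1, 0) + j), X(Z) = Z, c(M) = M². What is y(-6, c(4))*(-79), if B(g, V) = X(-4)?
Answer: 0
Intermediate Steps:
B(g, V) = -4
y(I, j) = 0 (y(I, j) = 0*(-4 + j) = 0)
y(-6, c(4))*(-79) = 0*(-79) = 0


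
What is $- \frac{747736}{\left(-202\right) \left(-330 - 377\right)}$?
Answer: $- \frac{373868}{71407} \approx -5.2357$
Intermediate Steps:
$- \frac{747736}{\left(-202\right) \left(-330 - 377\right)} = - \frac{747736}{\left(-202\right) \left(-707\right)} = - \frac{747736}{142814} = \left(-747736\right) \frac{1}{142814} = - \frac{373868}{71407}$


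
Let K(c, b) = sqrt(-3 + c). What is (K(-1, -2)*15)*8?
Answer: 240*I ≈ 240.0*I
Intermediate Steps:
(K(-1, -2)*15)*8 = (sqrt(-3 - 1)*15)*8 = (sqrt(-4)*15)*8 = ((2*I)*15)*8 = (30*I)*8 = 240*I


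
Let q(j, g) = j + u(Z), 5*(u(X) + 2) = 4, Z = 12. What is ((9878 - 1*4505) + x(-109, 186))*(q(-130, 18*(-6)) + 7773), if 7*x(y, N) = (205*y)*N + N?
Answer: -22479844851/5 ≈ -4.4960e+9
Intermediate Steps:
x(y, N) = N/7 + 205*N*y/7 (x(y, N) = ((205*y)*N + N)/7 = (205*N*y + N)/7 = (N + 205*N*y)/7 = N/7 + 205*N*y/7)
u(X) = -6/5 (u(X) = -2 + (⅕)*4 = -2 + ⅘ = -6/5)
q(j, g) = -6/5 + j (q(j, g) = j - 6/5 = -6/5 + j)
((9878 - 1*4505) + x(-109, 186))*(q(-130, 18*(-6)) + 7773) = ((9878 - 1*4505) + (⅐)*186*(1 + 205*(-109)))*((-6/5 - 130) + 7773) = ((9878 - 4505) + (⅐)*186*(1 - 22345))*(-656/5 + 7773) = (5373 + (⅐)*186*(-22344))*(38209/5) = (5373 - 593712)*(38209/5) = -588339*38209/5 = -22479844851/5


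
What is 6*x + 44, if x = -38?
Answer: -184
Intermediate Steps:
6*x + 44 = 6*(-38) + 44 = -228 + 44 = -184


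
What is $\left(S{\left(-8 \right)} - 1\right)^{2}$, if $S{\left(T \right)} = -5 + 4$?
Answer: $4$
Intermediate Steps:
$S{\left(T \right)} = -1$
$\left(S{\left(-8 \right)} - 1\right)^{2} = \left(-1 - 1\right)^{2} = \left(-2\right)^{2} = 4$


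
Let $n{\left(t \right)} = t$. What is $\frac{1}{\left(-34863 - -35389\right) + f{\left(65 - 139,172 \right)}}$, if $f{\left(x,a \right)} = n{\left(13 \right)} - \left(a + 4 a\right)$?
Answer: $- \frac{1}{321} \approx -0.0031153$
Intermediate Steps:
$f{\left(x,a \right)} = 13 - 5 a$ ($f{\left(x,a \right)} = 13 - \left(a + 4 a\right) = 13 - 5 a$)
$\frac{1}{\left(-34863 - -35389\right) + f{\left(65 - 139,172 \right)}} = \frac{1}{\left(-34863 - -35389\right) + \left(13 - 860\right)} = \frac{1}{\left(-34863 + 35389\right) + \left(13 - 860\right)} = \frac{1}{526 - 847} = \frac{1}{-321} = - \frac{1}{321}$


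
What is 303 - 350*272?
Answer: -94897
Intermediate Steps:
303 - 350*272 = 303 - 95200 = -94897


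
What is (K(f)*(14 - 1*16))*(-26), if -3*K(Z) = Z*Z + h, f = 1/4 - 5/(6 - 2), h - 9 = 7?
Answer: -884/3 ≈ -294.67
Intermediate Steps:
h = 16 (h = 9 + 7 = 16)
f = -1 (f = 1*(1/4) - 5/4 = 1/4 - 5*1/4 = 1/4 - 5/4 = -1)
K(Z) = -16/3 - Z**2/3 (K(Z) = -(Z*Z + 16)/3 = -(Z**2 + 16)/3 = -(16 + Z**2)/3 = -16/3 - Z**2/3)
(K(f)*(14 - 1*16))*(-26) = ((-16/3 - 1/3*(-1)**2)*(14 - 1*16))*(-26) = ((-16/3 - 1/3*1)*(14 - 16))*(-26) = ((-16/3 - 1/3)*(-2))*(-26) = -17/3*(-2)*(-26) = (34/3)*(-26) = -884/3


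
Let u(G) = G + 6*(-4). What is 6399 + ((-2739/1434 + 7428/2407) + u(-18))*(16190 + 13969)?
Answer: -1409204046447/1150546 ≈ -1.2248e+6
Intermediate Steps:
u(G) = -24 + G (u(G) = G - 24 = -24 + G)
6399 + ((-2739/1434 + 7428/2407) + u(-18))*(16190 + 13969) = 6399 + ((-2739/1434 + 7428/2407) + (-24 - 18))*(16190 + 13969) = 6399 + ((-2739*1/1434 + 7428*(1/2407)) - 42)*30159 = 6399 + ((-913/478 + 7428/2407) - 42)*30159 = 6399 + (1352993/1150546 - 42)*30159 = 6399 - 46969939/1150546*30159 = 6399 - 1416566390301/1150546 = -1409204046447/1150546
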